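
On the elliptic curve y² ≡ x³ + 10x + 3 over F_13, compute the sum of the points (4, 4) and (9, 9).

(1, 12)

(4, 4) + (9, 9). λ = (9 - 4)/(9 - 4) ≡ 5/5 mod 13. 5⁻¹ ≡ 8 (mod 13) since 5·8 = 40 ≡ 1, so λ ≡ 1.
  x = λ² - 4 - 9 = 1 - 13 ≡ 1; y = λ·(4 - 1) - 4 ≡ 12. → (1, 12)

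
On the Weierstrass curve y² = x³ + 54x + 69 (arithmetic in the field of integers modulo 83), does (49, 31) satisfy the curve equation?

no

y² = 31² ≡ 48; x³ + 54x + 69 = 120364 ≡ 14 (mod 83). 48 ≠ 14.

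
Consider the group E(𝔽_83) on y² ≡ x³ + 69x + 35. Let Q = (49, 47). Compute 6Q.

(50, 82)

Double-and-add on 6 = (110)₂. Start with Q = (49, 47) for the leading 1-bit.
double: tangent at (49, 47): λ = (3·49² + 69)/(2·47) ≡ 51/11. 11⁻¹ ≡ 68 (mod 83), so λ ≡ 51·68 ≡ 65.
  x = λ² - 49 - 49 = 4225 - 98 ≡ 60; y = λ·(49 - 60) - 47 ≡ 68. → (60, 68)
add Q: (60, 68) + (49, 47). λ = (47 - 68)/(49 - 60) ≡ 62/72 mod 83. 72⁻¹ ≡ 15 (mod 83) since 72·15 = 1080 ≡ 1, so λ ≡ 17.
  x = λ² - 60 - 49 = 289 - 109 ≡ 14; y = λ·(60 - 14) - 68 ≡ 50. → (14, 50)
double: tangent at (14, 50): λ = (3·14² + 69)/(2·50) ≡ 76/17. 17⁻¹ ≡ 44 (mod 83), so λ ≡ 76·44 ≡ 24.
  x = λ² - 14 - 14 = 576 - 28 ≡ 50; y = λ·(14 - 50) - 50 ≡ 82. → (50, 82)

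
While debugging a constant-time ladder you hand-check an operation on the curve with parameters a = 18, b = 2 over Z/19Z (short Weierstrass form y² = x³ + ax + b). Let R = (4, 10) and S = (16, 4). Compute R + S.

(4, 10) + (16, 4). λ = (4 - 10)/(16 - 4) ≡ 13/12 mod 19. 12⁻¹ ≡ 8 (mod 19), so λ ≡ 9.
  x = λ² - 4 - 16 = 81 - 20 ≡ 4; y = λ·(4 - 4) - 10 ≡ 9. → (4, 9)

(4, 9)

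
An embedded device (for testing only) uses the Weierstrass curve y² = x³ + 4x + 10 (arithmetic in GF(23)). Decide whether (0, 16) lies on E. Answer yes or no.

y² = 16² ≡ 3; x³ + 4x + 10 = 10 ≡ 10 (mod 23). 3 ≠ 10.

no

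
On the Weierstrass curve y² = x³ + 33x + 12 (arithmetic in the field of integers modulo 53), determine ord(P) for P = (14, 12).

9

2P: tangent at (14, 12): λ = (3·14² + 33)/(2·12) ≡ 38/24. 24⁻¹ ≡ 42 (mod 53), so λ ≡ 38·42 ≡ 6.
  x = λ² - 14 - 14 = 36 - 28 ≡ 8; y = λ·(14 - 8) - 12 ≡ 24. → (8, 24)
3P: (8, 24) + (14, 12). λ = (12 - 24)/(14 - 8) ≡ 41/6 mod 53. 6⁻¹ ≡ 9 (mod 53), so λ ≡ 51.
  x = λ² - 8 - 14 = 2601 - 22 ≡ 35; y = λ·(8 - 35) - 24 ≡ 30. → (35, 30)
4P: (35, 30) + (14, 12). λ = (12 - 30)/(14 - 35) ≡ 35/32 mod 53. 32⁻¹ ≡ 5 (mod 53), so λ ≡ 16.
  x = λ² - 35 - 14 = 256 - 49 ≡ 48; y = λ·(35 - 48) - 30 ≡ 27. → (48, 27)
5P: (48, 27) + (14, 12). λ = (12 - 27)/(14 - 48) ≡ 38/19 mod 53. 19⁻¹ ≡ 14 (mod 53), so λ ≡ 2.
  x = λ² - 48 - 14 = 4 - 62 ≡ 48; y = λ·(48 - 48) - 27 ≡ 26. → (48, 26)
6P: (48, 26) + (14, 12). λ = (12 - 26)/(14 - 48) ≡ 39/19 mod 53. 19⁻¹ ≡ 14 (mod 53), so λ ≡ 16.
  x = λ² - 48 - 14 = 256 - 62 ≡ 35; y = λ·(48 - 35) - 26 ≡ 23. → (35, 23)
7P: (35, 23) + (14, 12). λ = (12 - 23)/(14 - 35) ≡ 42/32 mod 53. 32⁻¹ ≡ 5 (mod 53) since 32·5 = 160 ≡ 1, so λ ≡ 51.
  x = λ² - 35 - 14 = 2601 - 49 ≡ 8; y = λ·(35 - 8) - 23 ≡ 29. → (8, 29)
8P: (8, 29) + (14, 12). λ = (12 - 29)/(14 - 8) ≡ 36/6 mod 53. 6⁻¹ ≡ 9 (mod 53) since 6·9 = 54 ≡ 1, so λ ≡ 6.
  x = λ² - 8 - 14 = 36 - 22 ≡ 14; y = λ·(8 - 14) - 29 ≡ 41. → (14, 41)
9P: (14, 41) + (14, 12): same x and y₁ ≡ -y₂, so the sum is the point at infinity.
9P = the point at infinity, so the order is 9.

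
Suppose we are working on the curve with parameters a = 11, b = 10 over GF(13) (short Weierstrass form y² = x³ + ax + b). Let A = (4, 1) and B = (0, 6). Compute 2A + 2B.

First 2A:
Repeated addition: build up to 2A.
2A: tangent at (4, 1): λ = (3·4² + 11)/(2·1) ≡ 7/2. 2⁻¹ ≡ 7 (mod 13) since 2·7 = 14 ≡ 1, so λ ≡ 7·7 ≡ 10.
  x = λ² - 4 - 4 = 100 - 8 ≡ 1; y = λ·(4 - 1) - 1 ≡ 3. → (1, 3)
2A = (1, 3).
Next 2B:
Repeated addition: build up to 2B.
2B: tangent at (0, 6): λ = (3·0² + 11)/(2·6) ≡ 11/12. 12⁻¹ ≡ 12 (mod 13), so λ ≡ 11·12 ≡ 2.
  x = λ² - 0 - 0 = 4 - 0 ≡ 4; y = λ·(0 - 4) - 6 ≡ 12. → (4, 12)
2B = (4, 12).
Finally 2A + 2B:
(1, 3) + (4, 12). λ = (12 - 3)/(4 - 1) ≡ 9/3 mod 13. 3⁻¹ ≡ 9 (mod 13), so λ ≡ 3.
  x = λ² - 1 - 4 = 9 - 5 ≡ 4; y = λ·(1 - 4) - 3 ≡ 1. → (4, 1)

(4, 1)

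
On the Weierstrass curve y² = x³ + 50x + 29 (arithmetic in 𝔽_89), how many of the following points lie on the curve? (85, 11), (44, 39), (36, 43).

2

(85, 11): 11² ≡ 32, rhs ≡ 32 → on.
(44, 39): 39² ≡ 8, rhs ≡ 15 → off.
(36, 43): 43² ≡ 69, rhs ≡ 69 → on.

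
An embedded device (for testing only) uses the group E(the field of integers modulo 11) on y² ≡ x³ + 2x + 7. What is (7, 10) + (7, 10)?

tangent at (7, 10): λ = (3·7² + 2)/(2·10) ≡ 6/9. 9⁻¹ ≡ 5 (mod 11), so λ ≡ 6·5 ≡ 8.
  x = λ² - 7 - 7 = 64 - 14 ≡ 6; y = λ·(7 - 6) - 10 ≡ 9. → (6, 9)

(6, 9)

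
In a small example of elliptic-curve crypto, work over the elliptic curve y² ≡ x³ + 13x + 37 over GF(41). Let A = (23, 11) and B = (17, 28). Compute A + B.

(23, 11) + (17, 28). λ = (28 - 11)/(17 - 23) ≡ 17/35 mod 41. 35⁻¹ ≡ 34 (mod 41), so λ ≡ 4.
  x = λ² - 23 - 17 = 16 - 40 ≡ 17; y = λ·(23 - 17) - 11 ≡ 13. → (17, 13)

(17, 13)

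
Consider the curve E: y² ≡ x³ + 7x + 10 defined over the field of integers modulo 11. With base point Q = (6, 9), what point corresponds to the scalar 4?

Double-and-add on 4 = (100)₂. Start with Q = (6, 9) for the leading 1-bit.
double: tangent at (6, 9): λ = (3·6² + 7)/(2·9) ≡ 5/7. 7⁻¹ ≡ 8 (mod 11), so λ ≡ 5·8 ≡ 7.
  x = λ² - 6 - 6 = 49 - 12 ≡ 4; y = λ·(6 - 4) - 9 ≡ 5. → (4, 5)
double: tangent at (4, 5): λ = (3·4² + 7)/(2·5) ≡ 0/10. 10⁻¹ ≡ 10 (mod 11), so λ ≡ 0·10 ≡ 0.
  x = λ² - 4 - 4 = 0 - 8 ≡ 3; y = λ·(4 - 3) - 5 ≡ 6. → (3, 6)

(3, 6)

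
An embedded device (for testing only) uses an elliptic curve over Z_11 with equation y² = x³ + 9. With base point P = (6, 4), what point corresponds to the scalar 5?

Repeated addition: build up to 5P.
2P: tangent at (6, 4): λ = (3·6² + 0)/(2·4) ≡ 9/8. 8⁻¹ ≡ 7 (mod 11) since 8·7 = 56 ≡ 1, so λ ≡ 9·7 ≡ 8.
  x = λ² - 6 - 6 = 64 - 12 ≡ 8; y = λ·(6 - 8) - 4 ≡ 2. → (8, 2)
3P: (8, 2) + (6, 4). λ = (4 - 2)/(6 - 8) ≡ 2/9 mod 11. 9⁻¹ ≡ 5 (mod 11), so λ ≡ 10.
  x = λ² - 8 - 6 = 100 - 14 ≡ 9; y = λ·(8 - 9) - 2 ≡ 10. → (9, 10)
4P: (9, 10) + (6, 4). λ = (4 - 10)/(6 - 9) ≡ 5/8 mod 11. 8⁻¹ ≡ 7 (mod 11) since 8·7 = 56 ≡ 1, so λ ≡ 2.
  x = λ² - 9 - 6 = 4 - 15 ≡ 0; y = λ·(9 - 0) - 10 ≡ 8. → (0, 8)
5P: (0, 8) + (6, 4). λ = (4 - 8)/(6 - 0) ≡ 7/6 mod 11. 6⁻¹ ≡ 2 (mod 11) since 6·2 = 12 ≡ 1, so λ ≡ 3.
  x = λ² - 0 - 6 = 9 - 6 ≡ 3; y = λ·(0 - 3) - 8 ≡ 5. → (3, 5)

(3, 5)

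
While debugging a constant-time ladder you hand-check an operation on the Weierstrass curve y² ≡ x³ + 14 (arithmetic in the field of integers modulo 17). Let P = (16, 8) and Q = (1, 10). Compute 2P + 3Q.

First 2P:
Repeated addition: build up to 2P.
2P: tangent at (16, 8): λ = (3·16² + 0)/(2·8) ≡ 3/16. 16⁻¹ ≡ 16 (mod 17) since 16·16 = 256 ≡ 1, so λ ≡ 3·16 ≡ 14.
  x = λ² - 16 - 16 = 196 - 32 ≡ 11; y = λ·(16 - 11) - 8 ≡ 11. → (11, 11)
2P = (11, 11).
Next 3Q:
Repeated addition: build up to 3Q.
2Q: tangent at (1, 10): λ = (3·1² + 0)/(2·10) ≡ 3/3. 3⁻¹ ≡ 6 (mod 17), so λ ≡ 3·6 ≡ 1.
  x = λ² - 1 - 1 = 1 - 2 ≡ 16; y = λ·(1 - 16) - 10 ≡ 9. → (16, 9)
3Q: (16, 9) + (1, 10). λ = (10 - 9)/(1 - 16) ≡ 1/2 mod 17. 2⁻¹ ≡ 9 (mod 17), so λ ≡ 9.
  x = λ² - 16 - 1 = 81 - 17 ≡ 13; y = λ·(16 - 13) - 9 ≡ 1. → (13, 1)
3Q = (13, 1).
Finally 2P + 3Q:
(11, 11) + (13, 1). λ = (1 - 11)/(13 - 11) ≡ 7/2 mod 17. 2⁻¹ ≡ 9 (mod 17) since 2·9 = 18 ≡ 1, so λ ≡ 12.
  x = λ² - 11 - 13 = 144 - 24 ≡ 1; y = λ·(11 - 1) - 11 ≡ 7. → (1, 7)

(1, 7)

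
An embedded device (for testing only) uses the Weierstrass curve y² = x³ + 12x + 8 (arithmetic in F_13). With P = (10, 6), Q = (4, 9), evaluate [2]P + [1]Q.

First 2P:
Repeated addition: build up to 2P.
2P: tangent at (10, 6): λ = (3·10² + 12)/(2·6) ≡ 0/12. 12⁻¹ ≡ 12 (mod 13) since 12·12 = 144 ≡ 1, so λ ≡ 0·12 ≡ 0.
  x = λ² - 10 - 10 = 0 - 20 ≡ 6; y = λ·(10 - 6) - 6 ≡ 7. → (6, 7)
2P = (6, 7).
Finally 2P + Q:
(6, 7) + (4, 9). λ = (9 - 7)/(4 - 6) ≡ 2/11 mod 13. 11⁻¹ ≡ 6 (mod 13), so λ ≡ 12.
  x = λ² - 6 - 4 = 144 - 10 ≡ 4; y = λ·(6 - 4) - 7 ≡ 4. → (4, 4)

(4, 4)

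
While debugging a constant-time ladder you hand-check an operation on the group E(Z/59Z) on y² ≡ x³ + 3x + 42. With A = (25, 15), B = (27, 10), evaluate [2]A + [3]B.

First 2A:
Repeated addition: build up to 2A.
2A: tangent at (25, 15): λ = (3·25² + 3)/(2·15) ≡ 49/30. 30⁻¹ ≡ 2 (mod 59), so λ ≡ 49·2 ≡ 39.
  x = λ² - 25 - 25 = 1521 - 50 ≡ 55; y = λ·(25 - 55) - 15 ≡ 54. → (55, 54)
2A = (55, 54).
Next 3B:
Repeated addition: build up to 3B.
2B: tangent at (27, 10): λ = (3·27² + 3)/(2·10) ≡ 7/20. 20⁻¹ ≡ 3 (mod 59), so λ ≡ 7·3 ≡ 21.
  x = λ² - 27 - 27 = 441 - 54 ≡ 33; y = λ·(27 - 33) - 10 ≡ 41. → (33, 41)
3B: (33, 41) + (27, 10). λ = (10 - 41)/(27 - 33) ≡ 28/53 mod 59. 53⁻¹ ≡ 49 (mod 59), so λ ≡ 15.
  x = λ² - 33 - 27 = 225 - 60 ≡ 47; y = λ·(33 - 47) - 41 ≡ 44. → (47, 44)
3B = (47, 44).
Finally 2A + 3B:
(55, 54) + (47, 44). λ = (44 - 54)/(47 - 55) ≡ 49/51 mod 59. 51⁻¹ ≡ 22 (mod 59) since 51·22 = 1122 ≡ 1, so λ ≡ 16.
  x = λ² - 55 - 47 = 256 - 102 ≡ 36; y = λ·(55 - 36) - 54 ≡ 14. → (36, 14)

(36, 14)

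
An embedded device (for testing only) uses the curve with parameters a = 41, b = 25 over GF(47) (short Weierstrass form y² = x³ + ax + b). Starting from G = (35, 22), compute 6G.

Repeated addition: build up to 6G.
2G: tangent at (35, 22): λ = (3·35² + 41)/(2·22) ≡ 3/44. 44⁻¹ ≡ 31 (mod 47) since 44·31 = 1364 ≡ 1, so λ ≡ 3·31 ≡ 46.
  x = λ² - 35 - 35 = 2116 - 70 ≡ 25; y = λ·(35 - 25) - 22 ≡ 15. → (25, 15)
3G: (25, 15) + (35, 22). λ = (22 - 15)/(35 - 25) ≡ 7/10 mod 47. 10⁻¹ ≡ 33 (mod 47) since 10·33 = 330 ≡ 1, so λ ≡ 43.
  x = λ² - 25 - 35 = 1849 - 60 ≡ 3; y = λ·(25 - 3) - 15 ≡ 38. → (3, 38)
4G: (3, 38) + (35, 22). λ = (22 - 38)/(35 - 3) ≡ 31/32 mod 47. 32⁻¹ ≡ 25 (mod 47), so λ ≡ 23.
  x = λ² - 3 - 35 = 529 - 38 ≡ 21; y = λ·(3 - 21) - 38 ≡ 18. → (21, 18)
5G: (21, 18) + (35, 22). λ = (22 - 18)/(35 - 21) ≡ 4/14 mod 47. 14⁻¹ ≡ 37 (mod 47), so λ ≡ 7.
  x = λ² - 21 - 35 = 49 - 56 ≡ 40; y = λ·(21 - 40) - 18 ≡ 37. → (40, 37)
6G: (40, 37) + (35, 22). λ = (22 - 37)/(35 - 40) ≡ 32/42 mod 47. 42⁻¹ ≡ 28 (mod 47) since 42·28 = 1176 ≡ 1, so λ ≡ 3.
  x = λ² - 40 - 35 = 9 - 75 ≡ 28; y = λ·(40 - 28) - 37 ≡ 46. → (28, 46)

(28, 46)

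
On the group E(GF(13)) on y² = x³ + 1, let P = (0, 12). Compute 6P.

Double-and-add on 6 = (110)₂. Start with P = (0, 12) for the leading 1-bit.
double: tangent at (0, 12): λ = (3·0² + 0)/(2·12) ≡ 0/11. 11⁻¹ ≡ 6 (mod 13) since 11·6 = 66 ≡ 1, so λ ≡ 0·6 ≡ 0.
  x = λ² - 0 - 0 = 0 - 0 ≡ 0; y = λ·(0 - 0) - 12 ≡ 1. → (0, 1)
add P: (0, 1) + (0, 12): same x and y₁ ≡ -y₂, so the sum is the point at infinity.
double: the point at infinity + the point at infinity = the point at infinity (identity).

O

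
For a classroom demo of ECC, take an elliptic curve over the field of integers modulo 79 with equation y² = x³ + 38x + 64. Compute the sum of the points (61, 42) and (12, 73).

(37, 46)

(61, 42) + (12, 73). λ = (73 - 42)/(12 - 61) ≡ 31/30 mod 79. 30⁻¹ ≡ 29 (mod 79), so λ ≡ 30.
  x = λ² - 61 - 12 = 900 - 73 ≡ 37; y = λ·(61 - 37) - 42 ≡ 46. → (37, 46)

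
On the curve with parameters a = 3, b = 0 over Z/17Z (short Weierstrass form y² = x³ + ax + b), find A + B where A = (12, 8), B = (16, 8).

(6, 9)

(12, 8) + (16, 8). λ = (8 - 8)/(16 - 12) ≡ 0/4 mod 17. 4⁻¹ ≡ 13 (mod 17), so λ ≡ 0.
  x = λ² - 12 - 16 = 0 - 28 ≡ 6; y = λ·(12 - 6) - 8 ≡ 9. → (6, 9)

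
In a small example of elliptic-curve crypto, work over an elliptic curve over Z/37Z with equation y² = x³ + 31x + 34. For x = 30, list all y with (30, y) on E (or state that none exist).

x³ + 31x + 34 = 27964 ≡ 29 (mod 37).
29 is a non-residue mod 37; no y exists.

none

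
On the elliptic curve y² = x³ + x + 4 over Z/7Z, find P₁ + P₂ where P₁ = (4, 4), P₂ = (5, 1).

(4, 4) + (5, 1). λ = (1 - 4)/(5 - 4) ≡ 4/1 mod 7. 1⁻¹ ≡ 1 (mod 7), so λ ≡ 4.
  x = λ² - 4 - 5 = 16 - 9 ≡ 0; y = λ·(4 - 0) - 4 ≡ 5. → (0, 5)

(0, 5)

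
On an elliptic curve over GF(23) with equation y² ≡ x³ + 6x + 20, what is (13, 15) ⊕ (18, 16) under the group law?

(4, 19)

(13, 15) + (18, 16). λ = (16 - 15)/(18 - 13) ≡ 1/5 mod 23. 5⁻¹ ≡ 14 (mod 23) since 5·14 = 70 ≡ 1, so λ ≡ 14.
  x = λ² - 13 - 18 = 196 - 31 ≡ 4; y = λ·(13 - 4) - 15 ≡ 19. → (4, 19)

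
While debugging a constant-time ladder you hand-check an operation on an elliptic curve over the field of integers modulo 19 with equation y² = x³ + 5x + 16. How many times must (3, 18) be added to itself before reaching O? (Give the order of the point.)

2P: tangent at (3, 18): λ = (3·3² + 5)/(2·18) ≡ 13/17. 17⁻¹ ≡ 9 (mod 19) since 17·9 = 153 ≡ 1, so λ ≡ 13·9 ≡ 3.
  x = λ² - 3 - 3 = 9 - 6 ≡ 3; y = λ·(3 - 3) - 18 ≡ 1. → (3, 1)
3P: (3, 1) + (3, 18): same x and y₁ ≡ -y₂, so the sum is O.
3P = O, so the order is 3.

3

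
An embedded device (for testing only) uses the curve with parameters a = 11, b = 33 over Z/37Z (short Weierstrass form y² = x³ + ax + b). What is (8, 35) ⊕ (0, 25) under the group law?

(19, 16)

(8, 35) + (0, 25). λ = (25 - 35)/(0 - 8) ≡ 27/29 mod 37. 29⁻¹ ≡ 23 (mod 37), so λ ≡ 29.
  x = λ² - 8 - 0 = 841 - 8 ≡ 19; y = λ·(8 - 19) - 35 ≡ 16. → (19, 16)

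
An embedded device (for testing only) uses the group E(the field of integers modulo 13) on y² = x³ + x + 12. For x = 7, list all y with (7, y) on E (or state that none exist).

x³ + 1x + 12 = 362 ≡ 11 (mod 13).
11 is a non-residue mod 13; no y exists.

none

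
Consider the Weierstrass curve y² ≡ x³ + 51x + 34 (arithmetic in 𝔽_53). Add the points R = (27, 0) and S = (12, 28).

(27, 0) + (12, 28). λ = (28 - 0)/(12 - 27) ≡ 28/38 mod 53. 38⁻¹ ≡ 7 (mod 53) since 38·7 = 266 ≡ 1, so λ ≡ 37.
  x = λ² - 27 - 12 = 1369 - 39 ≡ 5; y = λ·(27 - 5) - 0 ≡ 19. → (5, 19)

(5, 19)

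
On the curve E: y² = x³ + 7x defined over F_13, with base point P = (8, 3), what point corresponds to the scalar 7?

Repeated addition: build up to 7P.
2P: tangent at (8, 3): λ = (3·8² + 7)/(2·3) ≡ 4/6. 6⁻¹ ≡ 11 (mod 13), so λ ≡ 4·11 ≡ 5.
  x = λ² - 8 - 8 = 25 - 16 ≡ 9; y = λ·(8 - 9) - 3 ≡ 5. → (9, 5)
3P: (9, 5) + (8, 3). λ = (3 - 5)/(8 - 9) ≡ 11/12 mod 13. 12⁻¹ ≡ 12 (mod 13) since 12·12 = 144 ≡ 1, so λ ≡ 2.
  x = λ² - 9 - 8 = 4 - 17 ≡ 0; y = λ·(9 - 0) - 5 ≡ 0. → (0, 0)
4P: (0, 0) + (8, 3). λ = (3 - 0)/(8 - 0) ≡ 3/8 mod 13. 8⁻¹ ≡ 5 (mod 13) since 8·5 = 40 ≡ 1, so λ ≡ 2.
  x = λ² - 0 - 8 = 4 - 8 ≡ 9; y = λ·(0 - 9) - 0 ≡ 8. → (9, 8)
5P: (9, 8) + (8, 3). λ = (3 - 8)/(8 - 9) ≡ 8/12 mod 13. 12⁻¹ ≡ 12 (mod 13), so λ ≡ 5.
  x = λ² - 9 - 8 = 25 - 17 ≡ 8; y = λ·(9 - 8) - 8 ≡ 10. → (8, 10)
6P: (8, 10) + (8, 3): same x and y₁ ≡ -y₂, so the sum is ∞.
7P: ∞ + (8, 3) = (8, 3) (identity).

(8, 3)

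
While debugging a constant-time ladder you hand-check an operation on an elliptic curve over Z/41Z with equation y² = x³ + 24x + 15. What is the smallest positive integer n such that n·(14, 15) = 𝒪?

9

2P: tangent at (14, 15): λ = (3·14² + 24)/(2·15) ≡ 38/30. 30⁻¹ ≡ 26 (mod 41), so λ ≡ 38·26 ≡ 4.
  x = λ² - 14 - 14 = 16 - 28 ≡ 29; y = λ·(14 - 29) - 15 ≡ 7. → (29, 7)
3P: (29, 7) + (14, 15). λ = (15 - 7)/(14 - 29) ≡ 8/26 mod 41. 26⁻¹ ≡ 30 (mod 41), so λ ≡ 35.
  x = λ² - 29 - 14 = 1225 - 43 ≡ 34; y = λ·(29 - 34) - 7 ≡ 23. → (34, 23)
4P: (34, 23) + (14, 15). λ = (15 - 23)/(14 - 34) ≡ 33/21 mod 41. 21⁻¹ ≡ 2 (mod 41), so λ ≡ 25.
  x = λ² - 34 - 14 = 625 - 48 ≡ 3; y = λ·(34 - 3) - 23 ≡ 14. → (3, 14)
5P: (3, 14) + (14, 15). λ = (15 - 14)/(14 - 3) ≡ 1/11 mod 41. 11⁻¹ ≡ 15 (mod 41), so λ ≡ 15.
  x = λ² - 3 - 14 = 225 - 17 ≡ 3; y = λ·(3 - 3) - 14 ≡ 27. → (3, 27)
6P: (3, 27) + (14, 15). λ = (15 - 27)/(14 - 3) ≡ 29/11 mod 41. 11⁻¹ ≡ 15 (mod 41), so λ ≡ 25.
  x = λ² - 3 - 14 = 625 - 17 ≡ 34; y = λ·(3 - 34) - 27 ≡ 18. → (34, 18)
7P: (34, 18) + (14, 15). λ = (15 - 18)/(14 - 34) ≡ 38/21 mod 41. 21⁻¹ ≡ 2 (mod 41), so λ ≡ 35.
  x = λ² - 34 - 14 = 1225 - 48 ≡ 29; y = λ·(34 - 29) - 18 ≡ 34. → (29, 34)
8P: (29, 34) + (14, 15). λ = (15 - 34)/(14 - 29) ≡ 22/26 mod 41. 26⁻¹ ≡ 30 (mod 41) since 26·30 = 780 ≡ 1, so λ ≡ 4.
  x = λ² - 29 - 14 = 16 - 43 ≡ 14; y = λ·(29 - 14) - 34 ≡ 26. → (14, 26)
9P: (14, 26) + (14, 15): same x and y₁ ≡ -y₂, so the sum is 𝒪.
9P = 𝒪, so the order is 9.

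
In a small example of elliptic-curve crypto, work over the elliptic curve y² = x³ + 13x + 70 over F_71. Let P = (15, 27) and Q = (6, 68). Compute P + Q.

(15, 27) + (6, 68). λ = (68 - 27)/(6 - 15) ≡ 41/62 mod 71. 62⁻¹ ≡ 63 (mod 71), so λ ≡ 27.
  x = λ² - 15 - 6 = 729 - 21 ≡ 69; y = λ·(15 - 69) - 27 ≡ 6. → (69, 6)

(69, 6)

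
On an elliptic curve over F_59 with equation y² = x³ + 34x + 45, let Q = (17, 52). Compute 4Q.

(37, 6)

Repeated addition: build up to 4Q.
2Q: tangent at (17, 52): λ = (3·17² + 34)/(2·52) ≡ 16/45. 45⁻¹ ≡ 21 (mod 59), so λ ≡ 16·21 ≡ 41.
  x = λ² - 17 - 17 = 1681 - 34 ≡ 54; y = λ·(17 - 54) - 52 ≡ 24. → (54, 24)
3Q: (54, 24) + (17, 52). λ = (52 - 24)/(17 - 54) ≡ 28/22 mod 59. 22⁻¹ ≡ 51 (mod 59) since 22·51 = 1122 ≡ 1, so λ ≡ 12.
  x = λ² - 54 - 17 = 144 - 71 ≡ 14; y = λ·(54 - 14) - 24 ≡ 43. → (14, 43)
4Q: (14, 43) + (17, 52). λ = (52 - 43)/(17 - 14) ≡ 9/3 mod 59. 3⁻¹ ≡ 20 (mod 59), so λ ≡ 3.
  x = λ² - 14 - 17 = 9 - 31 ≡ 37; y = λ·(14 - 37) - 43 ≡ 6. → (37, 6)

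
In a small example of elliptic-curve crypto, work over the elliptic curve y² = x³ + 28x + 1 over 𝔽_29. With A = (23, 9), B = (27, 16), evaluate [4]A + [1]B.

First 4A:
Repeated addition: build up to 4A.
2A: tangent at (23, 9): λ = (3·23² + 28)/(2·9) ≡ 20/18. 18⁻¹ ≡ 21 (mod 29) since 18·21 = 378 ≡ 1, so λ ≡ 20·21 ≡ 14.
  x = λ² - 23 - 23 = 196 - 46 ≡ 5; y = λ·(23 - 5) - 9 ≡ 11. → (5, 11)
3A: (5, 11) + (23, 9). λ = (9 - 11)/(23 - 5) ≡ 27/18 mod 29. 18⁻¹ ≡ 21 (mod 29), so λ ≡ 16.
  x = λ² - 5 - 23 = 256 - 28 ≡ 25; y = λ·(5 - 25) - 11 ≡ 17. → (25, 17)
4A: (25, 17) + (23, 9). λ = (9 - 17)/(23 - 25) ≡ 21/27 mod 29. 27⁻¹ ≡ 14 (mod 29), so λ ≡ 4.
  x = λ² - 25 - 23 = 16 - 48 ≡ 26; y = λ·(25 - 26) - 17 ≡ 8. → (26, 8)
4A = (26, 8).
Finally 4A + B:
(26, 8) + (27, 16). λ = (16 - 8)/(27 - 26) ≡ 8/1 mod 29. 1⁻¹ ≡ 1 (mod 29), so λ ≡ 8.
  x = λ² - 26 - 27 = 64 - 53 ≡ 11; y = λ·(26 - 11) - 8 ≡ 25. → (11, 25)

(11, 25)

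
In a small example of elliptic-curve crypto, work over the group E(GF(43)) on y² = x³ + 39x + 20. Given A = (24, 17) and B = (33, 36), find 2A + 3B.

(42, 18)

First 2A:
Repeated addition: build up to 2A.
2A: tangent at (24, 17): λ = (3·24² + 39)/(2·17) ≡ 4/34. 34⁻¹ ≡ 19 (mod 43), so λ ≡ 4·19 ≡ 33.
  x = λ² - 24 - 24 = 1089 - 48 ≡ 9; y = λ·(24 - 9) - 17 ≡ 5. → (9, 5)
2A = (9, 5).
Next 3B:
Repeated addition: build up to 3B.
2B: tangent at (33, 36): λ = (3·33² + 39)/(2·36) ≡ 38/29. 29⁻¹ ≡ 3 (mod 43) since 29·3 = 87 ≡ 1, so λ ≡ 38·3 ≡ 28.
  x = λ² - 33 - 33 = 784 - 66 ≡ 30; y = λ·(33 - 30) - 36 ≡ 5. → (30, 5)
3B: (30, 5) + (33, 36). λ = (36 - 5)/(33 - 30) ≡ 31/3 mod 43. 3⁻¹ ≡ 29 (mod 43), so λ ≡ 39.
  x = λ² - 30 - 33 = 1521 - 63 ≡ 39; y = λ·(30 - 39) - 5 ≡ 31. → (39, 31)
3B = (39, 31).
Finally 2A + 3B:
(9, 5) + (39, 31). λ = (31 - 5)/(39 - 9) ≡ 26/30 mod 43. 30⁻¹ ≡ 33 (mod 43), so λ ≡ 41.
  x = λ² - 9 - 39 = 1681 - 48 ≡ 42; y = λ·(9 - 42) - 5 ≡ 18. → (42, 18)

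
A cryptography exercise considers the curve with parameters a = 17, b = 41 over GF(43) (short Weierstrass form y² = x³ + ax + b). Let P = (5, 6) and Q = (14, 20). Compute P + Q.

(5, 6) + (14, 20). λ = (20 - 6)/(14 - 5) ≡ 14/9 mod 43. 9⁻¹ ≡ 24 (mod 43) since 9·24 = 216 ≡ 1, so λ ≡ 35.
  x = λ² - 5 - 14 = 1225 - 19 ≡ 2; y = λ·(5 - 2) - 6 ≡ 13. → (2, 13)

(2, 13)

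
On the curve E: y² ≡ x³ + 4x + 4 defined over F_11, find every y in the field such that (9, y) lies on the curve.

x³ + 4x + 4 = 769 ≡ 10 (mod 11).
10 is a non-residue mod 11; no y exists.

none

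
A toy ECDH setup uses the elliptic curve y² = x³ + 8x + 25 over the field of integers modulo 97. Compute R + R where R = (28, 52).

tangent at (28, 52): λ = (3·28² + 8)/(2·52) ≡ 32/7. 7⁻¹ ≡ 14 (mod 97) since 7·14 = 98 ≡ 1, so λ ≡ 32·14 ≡ 60.
  x = λ² - 28 - 28 = 3600 - 56 ≡ 52; y = λ·(28 - 52) - 52 ≡ 60. → (52, 60)

(52, 60)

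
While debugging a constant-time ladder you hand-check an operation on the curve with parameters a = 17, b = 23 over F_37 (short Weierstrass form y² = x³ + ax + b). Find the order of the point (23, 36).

2P: tangent at (23, 36): λ = (3·23² + 17)/(2·36) ≡ 13/35. 35⁻¹ ≡ 18 (mod 37), so λ ≡ 13·18 ≡ 12.
  x = λ² - 23 - 23 = 144 - 46 ≡ 24; y = λ·(23 - 24) - 36 ≡ 26. → (24, 26)
3P: (24, 26) + (23, 36). λ = (36 - 26)/(23 - 24) ≡ 10/36 mod 37. 36⁻¹ ≡ 36 (mod 37) since 36·36 = 1296 ≡ 1, so λ ≡ 27.
  x = λ² - 24 - 23 = 729 - 47 ≡ 16; y = λ·(24 - 16) - 26 ≡ 5. → (16, 5)
4P: (16, 5) + (23, 36). λ = (36 - 5)/(23 - 16) ≡ 31/7 mod 37. 7⁻¹ ≡ 16 (mod 37) since 7·16 = 112 ≡ 1, so λ ≡ 15.
  x = λ² - 16 - 23 = 225 - 39 ≡ 1; y = λ·(16 - 1) - 5 ≡ 35. → (1, 35)
5P: (1, 35) + (23, 36). λ = (36 - 35)/(23 - 1) ≡ 1/22 mod 37. 22⁻¹ ≡ 32 (mod 37) since 22·32 = 704 ≡ 1, so λ ≡ 32.
  x = λ² - 1 - 23 = 1024 - 24 ≡ 1; y = λ·(1 - 1) - 35 ≡ 2. → (1, 2)
6P: (1, 2) + (23, 36). λ = (36 - 2)/(23 - 1) ≡ 34/22 mod 37. 22⁻¹ ≡ 32 (mod 37) since 22·32 = 704 ≡ 1, so λ ≡ 15.
  x = λ² - 1 - 23 = 225 - 24 ≡ 16; y = λ·(1 - 16) - 2 ≡ 32. → (16, 32)
7P: (16, 32) + (23, 36). λ = (36 - 32)/(23 - 16) ≡ 4/7 mod 37. 7⁻¹ ≡ 16 (mod 37) since 7·16 = 112 ≡ 1, so λ ≡ 27.
  x = λ² - 16 - 23 = 729 - 39 ≡ 24; y = λ·(16 - 24) - 32 ≡ 11. → (24, 11)
8P: (24, 11) + (23, 36). λ = (36 - 11)/(23 - 24) ≡ 25/36 mod 37. 36⁻¹ ≡ 36 (mod 37), so λ ≡ 12.
  x = λ² - 24 - 23 = 144 - 47 ≡ 23; y = λ·(24 - 23) - 11 ≡ 1. → (23, 1)
9P: (23, 1) + (23, 36): same x and y₁ ≡ -y₂, so the sum is ∞.
9P = ∞, so the order is 9.

9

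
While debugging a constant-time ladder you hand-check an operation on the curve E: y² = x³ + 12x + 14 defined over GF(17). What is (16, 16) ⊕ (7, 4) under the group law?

(9, 16)

(16, 16) + (7, 4). λ = (4 - 16)/(7 - 16) ≡ 5/8 mod 17. 8⁻¹ ≡ 15 (mod 17), so λ ≡ 7.
  x = λ² - 16 - 7 = 49 - 23 ≡ 9; y = λ·(16 - 9) - 16 ≡ 16. → (9, 16)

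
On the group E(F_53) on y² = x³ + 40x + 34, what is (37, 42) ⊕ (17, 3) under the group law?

(37, 42) + (17, 3). λ = (3 - 42)/(17 - 37) ≡ 14/33 mod 53. 33⁻¹ ≡ 45 (mod 53), so λ ≡ 47.
  x = λ² - 37 - 17 = 2209 - 54 ≡ 35; y = λ·(37 - 35) - 42 ≡ 52. → (35, 52)

(35, 52)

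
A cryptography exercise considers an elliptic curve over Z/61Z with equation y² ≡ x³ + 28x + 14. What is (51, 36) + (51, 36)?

tangent at (51, 36): λ = (3·51² + 28)/(2·36) ≡ 23/11. 11⁻¹ ≡ 50 (mod 61) since 11·50 = 550 ≡ 1, so λ ≡ 23·50 ≡ 52.
  x = λ² - 51 - 51 = 2704 - 102 ≡ 40; y = λ·(51 - 40) - 36 ≡ 48. → (40, 48)

(40, 48)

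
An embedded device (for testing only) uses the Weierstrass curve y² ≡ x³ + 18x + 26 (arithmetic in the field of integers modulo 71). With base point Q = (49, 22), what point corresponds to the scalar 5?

Repeated addition: build up to 5Q.
2Q: tangent at (49, 22): λ = (3·49² + 18)/(2·22) ≡ 50/44. 44⁻¹ ≡ 21 (mod 71), so λ ≡ 50·21 ≡ 56.
  x = λ² - 49 - 49 = 3136 - 98 ≡ 56; y = λ·(49 - 56) - 22 ≡ 12. → (56, 12)
3Q: (56, 12) + (49, 22). λ = (22 - 12)/(49 - 56) ≡ 10/64 mod 71. 64⁻¹ ≡ 10 (mod 71), so λ ≡ 29.
  x = λ² - 56 - 49 = 841 - 105 ≡ 26; y = λ·(56 - 26) - 12 ≡ 6. → (26, 6)
4Q: (26, 6) + (49, 22). λ = (22 - 6)/(49 - 26) ≡ 16/23 mod 71. 23⁻¹ ≡ 34 (mod 71), so λ ≡ 47.
  x = λ² - 26 - 49 = 2209 - 75 ≡ 4; y = λ·(26 - 4) - 6 ≡ 34. → (4, 34)
5Q: (4, 34) + (49, 22). λ = (22 - 34)/(49 - 4) ≡ 59/45 mod 71. 45⁻¹ ≡ 30 (mod 71), so λ ≡ 66.
  x = λ² - 4 - 49 = 4356 - 53 ≡ 43; y = λ·(4 - 43) - 34 ≡ 19. → (43, 19)

(43, 19)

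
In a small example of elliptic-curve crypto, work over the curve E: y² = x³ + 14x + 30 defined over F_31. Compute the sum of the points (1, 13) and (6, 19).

(1, 13) + (6, 19). λ = (19 - 13)/(6 - 1) ≡ 6/5 mod 31. 5⁻¹ ≡ 25 (mod 31) since 5·25 = 125 ≡ 1, so λ ≡ 26.
  x = λ² - 1 - 6 = 676 - 7 ≡ 18; y = λ·(1 - 18) - 13 ≡ 10. → (18, 10)

(18, 10)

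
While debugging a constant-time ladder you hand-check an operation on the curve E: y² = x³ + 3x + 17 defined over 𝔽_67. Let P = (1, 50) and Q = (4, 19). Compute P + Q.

(1, 50) + (4, 19). λ = (19 - 50)/(4 - 1) ≡ 36/3 mod 67. 3⁻¹ ≡ 45 (mod 67), so λ ≡ 12.
  x = λ² - 1 - 4 = 144 - 5 ≡ 5; y = λ·(1 - 5) - 50 ≡ 36. → (5, 36)

(5, 36)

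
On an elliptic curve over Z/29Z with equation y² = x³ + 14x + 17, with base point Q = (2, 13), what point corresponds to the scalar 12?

Repeated addition: build up to 12Q.
2Q: tangent at (2, 13): λ = (3·2² + 14)/(2·13) ≡ 26/26. 26⁻¹ ≡ 19 (mod 29), so λ ≡ 26·19 ≡ 1.
  x = λ² - 2 - 2 = 1 - 4 ≡ 26; y = λ·(2 - 26) - 13 ≡ 21. → (26, 21)
3Q: (26, 21) + (2, 13). λ = (13 - 21)/(2 - 26) ≡ 21/5 mod 29. 5⁻¹ ≡ 6 (mod 29) since 5·6 = 30 ≡ 1, so λ ≡ 10.
  x = λ² - 26 - 2 = 100 - 28 ≡ 14; y = λ·(26 - 14) - 21 ≡ 12. → (14, 12)
4Q: (14, 12) + (2, 13). λ = (13 - 12)/(2 - 14) ≡ 1/17 mod 29. 17⁻¹ ≡ 12 (mod 29), so λ ≡ 12.
  x = λ² - 14 - 2 = 144 - 16 ≡ 12; y = λ·(14 - 12) - 12 ≡ 12. → (12, 12)
5Q: (12, 12) + (2, 13). λ = (13 - 12)/(2 - 12) ≡ 1/19 mod 29. 19⁻¹ ≡ 26 (mod 29), so λ ≡ 26.
  x = λ² - 12 - 2 = 676 - 14 ≡ 24; y = λ·(12 - 24) - 12 ≡ 24. → (24, 24)
6Q: (24, 24) + (2, 13). λ = (13 - 24)/(2 - 24) ≡ 18/7 mod 29. 7⁻¹ ≡ 25 (mod 29), so λ ≡ 15.
  x = λ² - 24 - 2 = 225 - 26 ≡ 25; y = λ·(24 - 25) - 24 ≡ 19. → (25, 19)
7Q: (25, 19) + (2, 13). λ = (13 - 19)/(2 - 25) ≡ 23/6 mod 29. 6⁻¹ ≡ 5 (mod 29) since 6·5 = 30 ≡ 1, so λ ≡ 28.
  x = λ² - 25 - 2 = 784 - 27 ≡ 3; y = λ·(25 - 3) - 19 ≡ 17. → (3, 17)
8Q: (3, 17) + (2, 13). λ = (13 - 17)/(2 - 3) ≡ 25/28 mod 29. 28⁻¹ ≡ 28 (mod 29), so λ ≡ 4.
  x = λ² - 3 - 2 = 16 - 5 ≡ 11; y = λ·(3 - 11) - 17 ≡ 9. → (11, 9)
9Q: (11, 9) + (2, 13). λ = (13 - 9)/(2 - 11) ≡ 4/20 mod 29. 20⁻¹ ≡ 16 (mod 29), so λ ≡ 6.
  x = λ² - 11 - 2 = 36 - 13 ≡ 23; y = λ·(11 - 23) - 9 ≡ 6. → (23, 6)
10Q: (23, 6) + (2, 13). λ = (13 - 6)/(2 - 23) ≡ 7/8 mod 29. 8⁻¹ ≡ 11 (mod 29) since 8·11 = 88 ≡ 1, so λ ≡ 19.
  x = λ² - 23 - 2 = 361 - 25 ≡ 17; y = λ·(23 - 17) - 6 ≡ 21. → (17, 21)
11Q: (17, 21) + (2, 13). λ = (13 - 21)/(2 - 17) ≡ 21/14 mod 29. 14⁻¹ ≡ 27 (mod 29) since 14·27 = 378 ≡ 1, so λ ≡ 16.
  x = λ² - 17 - 2 = 256 - 19 ≡ 5; y = λ·(17 - 5) - 21 ≡ 26. → (5, 26)
12Q: (5, 26) + (2, 13). λ = (13 - 26)/(2 - 5) ≡ 16/26 mod 29. 26⁻¹ ≡ 19 (mod 29) since 26·19 = 494 ≡ 1, so λ ≡ 14.
  x = λ² - 5 - 2 = 196 - 7 ≡ 15; y = λ·(5 - 15) - 26 ≡ 8. → (15, 8)

(15, 8)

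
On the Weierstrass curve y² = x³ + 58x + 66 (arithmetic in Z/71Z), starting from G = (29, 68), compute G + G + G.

Repeated addition: build up to 3G.
2G: tangent at (29, 68): λ = (3·29² + 58)/(2·68) ≡ 25/65. 65⁻¹ ≡ 59 (mod 71), so λ ≡ 25·59 ≡ 55.
  x = λ² - 29 - 29 = 3025 - 58 ≡ 56; y = λ·(29 - 56) - 68 ≡ 9. → (56, 9)
3G: (56, 9) + (29, 68). λ = (68 - 9)/(29 - 56) ≡ 59/44 mod 71. 44⁻¹ ≡ 21 (mod 71), so λ ≡ 32.
  x = λ² - 56 - 29 = 1024 - 85 ≡ 16; y = λ·(56 - 16) - 9 ≡ 64. → (16, 64)

(16, 64)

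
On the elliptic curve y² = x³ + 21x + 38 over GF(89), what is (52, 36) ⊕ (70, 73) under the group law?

(16, 38)

(52, 36) + (70, 73). λ = (73 - 36)/(70 - 52) ≡ 37/18 mod 89. 18⁻¹ ≡ 5 (mod 89), so λ ≡ 7.
  x = λ² - 52 - 70 = 49 - 122 ≡ 16; y = λ·(52 - 16) - 36 ≡ 38. → (16, 38)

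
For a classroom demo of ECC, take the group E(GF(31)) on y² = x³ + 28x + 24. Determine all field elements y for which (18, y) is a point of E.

6, 25

x³ + 28x + 24 = 6360 ≡ 5 (mod 31).
Square roots of 5 mod 31: 6 and 25 (since 6² = 36 ≡ 5).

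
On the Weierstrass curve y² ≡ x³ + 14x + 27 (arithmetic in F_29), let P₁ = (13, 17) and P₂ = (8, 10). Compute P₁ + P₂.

(13, 17) + (8, 10). λ = (10 - 17)/(8 - 13) ≡ 22/24 mod 29. 24⁻¹ ≡ 23 (mod 29) since 24·23 = 552 ≡ 1, so λ ≡ 13.
  x = λ² - 13 - 8 = 169 - 21 ≡ 3; y = λ·(13 - 3) - 17 ≡ 26. → (3, 26)

(3, 26)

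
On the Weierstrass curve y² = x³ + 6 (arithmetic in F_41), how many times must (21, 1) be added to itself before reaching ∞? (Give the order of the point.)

7

2P: tangent at (21, 1): λ = (3·21² + 0)/(2·1) ≡ 11/2. 2⁻¹ ≡ 21 (mod 41) since 2·21 = 42 ≡ 1, so λ ≡ 11·21 ≡ 26.
  x = λ² - 21 - 21 = 676 - 42 ≡ 19; y = λ·(21 - 19) - 1 ≡ 10. → (19, 10)
3P: (19, 10) + (21, 1). λ = (1 - 10)/(21 - 19) ≡ 32/2 mod 41. 2⁻¹ ≡ 21 (mod 41), so λ ≡ 16.
  x = λ² - 19 - 21 = 256 - 40 ≡ 11; y = λ·(19 - 11) - 10 ≡ 36. → (11, 36)
4P: (11, 36) + (21, 1). λ = (1 - 36)/(21 - 11) ≡ 6/10 mod 41. 10⁻¹ ≡ 37 (mod 41) since 10·37 = 370 ≡ 1, so λ ≡ 17.
  x = λ² - 11 - 21 = 289 - 32 ≡ 11; y = λ·(11 - 11) - 36 ≡ 5. → (11, 5)
5P: (11, 5) + (21, 1). λ = (1 - 5)/(21 - 11) ≡ 37/10 mod 41. 10⁻¹ ≡ 37 (mod 41) since 10·37 = 370 ≡ 1, so λ ≡ 16.
  x = λ² - 11 - 21 = 256 - 32 ≡ 19; y = λ·(11 - 19) - 5 ≡ 31. → (19, 31)
6P: (19, 31) + (21, 1). λ = (1 - 31)/(21 - 19) ≡ 11/2 mod 41. 2⁻¹ ≡ 21 (mod 41) since 2·21 = 42 ≡ 1, so λ ≡ 26.
  x = λ² - 19 - 21 = 676 - 40 ≡ 21; y = λ·(19 - 21) - 31 ≡ 40. → (21, 40)
7P: (21, 40) + (21, 1): same x and y₁ ≡ -y₂, so the sum is ∞.
7P = ∞, so the order is 7.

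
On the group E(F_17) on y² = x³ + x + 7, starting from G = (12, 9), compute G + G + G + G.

(6, 12)

Double-and-add on 4 = (100)₂. Start with G = (12, 9) for the leading 1-bit.
double: tangent at (12, 9): λ = (3·12² + 1)/(2·9) ≡ 8/1. 1⁻¹ ≡ 1 (mod 17) since 1·1 = 1 ≡ 1, so λ ≡ 8·1 ≡ 8.
  x = λ² - 12 - 12 = 64 - 24 ≡ 6; y = λ·(12 - 6) - 9 ≡ 5. → (6, 5)
double: tangent at (6, 5): λ = (3·6² + 1)/(2·5) ≡ 7/10. 10⁻¹ ≡ 12 (mod 17) since 10·12 = 120 ≡ 1, so λ ≡ 7·12 ≡ 16.
  x = λ² - 6 - 6 = 256 - 12 ≡ 6; y = λ·(6 - 6) - 5 ≡ 12. → (6, 12)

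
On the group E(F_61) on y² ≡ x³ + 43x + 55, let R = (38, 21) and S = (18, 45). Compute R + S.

(38, 21) + (18, 45). λ = (45 - 21)/(18 - 38) ≡ 24/41 mod 61. 41⁻¹ ≡ 3 (mod 61), so λ ≡ 11.
  x = λ² - 38 - 18 = 121 - 56 ≡ 4; y = λ·(38 - 4) - 21 ≡ 48. → (4, 48)

(4, 48)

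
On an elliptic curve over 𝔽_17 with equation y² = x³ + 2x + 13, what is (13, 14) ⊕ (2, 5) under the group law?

(0, 9)

(13, 14) + (2, 5). λ = (5 - 14)/(2 - 13) ≡ 8/6 mod 17. 6⁻¹ ≡ 3 (mod 17), so λ ≡ 7.
  x = λ² - 13 - 2 = 49 - 15 ≡ 0; y = λ·(13 - 0) - 14 ≡ 9. → (0, 9)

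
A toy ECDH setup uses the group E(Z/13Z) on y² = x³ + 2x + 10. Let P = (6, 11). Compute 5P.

(7, 4)

Double-and-add on 5 = (101)₂. Start with P = (6, 11) for the leading 1-bit.
double: tangent at (6, 11): λ = (3·6² + 2)/(2·11) ≡ 6/9. 9⁻¹ ≡ 3 (mod 13), so λ ≡ 6·3 ≡ 5.
  x = λ² - 6 - 6 = 25 - 12 ≡ 0; y = λ·(6 - 0) - 11 ≡ 6. → (0, 6)
double: tangent at (0, 6): λ = (3·0² + 2)/(2·6) ≡ 2/12. 12⁻¹ ≡ 12 (mod 13) since 12·12 = 144 ≡ 1, so λ ≡ 2·12 ≡ 11.
  x = λ² - 0 - 0 = 121 - 0 ≡ 4; y = λ·(0 - 4) - 6 ≡ 2. → (4, 2)
add P: (4, 2) + (6, 11). λ = (11 - 2)/(6 - 4) ≡ 9/2 mod 13. 2⁻¹ ≡ 7 (mod 13), so λ ≡ 11.
  x = λ² - 4 - 6 = 121 - 10 ≡ 7; y = λ·(4 - 7) - 2 ≡ 4. → (7, 4)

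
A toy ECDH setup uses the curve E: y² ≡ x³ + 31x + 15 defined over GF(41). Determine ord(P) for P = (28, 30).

2P: tangent at (28, 30): λ = (3·28² + 31)/(2·30) ≡ 5/19. 19⁻¹ ≡ 13 (mod 41), so λ ≡ 5·13 ≡ 24.
  x = λ² - 28 - 28 = 576 - 56 ≡ 28; y = λ·(28 - 28) - 30 ≡ 11. → (28, 11)
3P: (28, 11) + (28, 30): same x and y₁ ≡ -y₂, so the sum is O.
3P = O, so the order is 3.

3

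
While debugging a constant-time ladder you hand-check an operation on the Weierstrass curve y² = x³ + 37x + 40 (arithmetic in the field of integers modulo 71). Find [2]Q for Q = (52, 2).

tangent at (52, 2): λ = (3·52² + 37)/(2·2) ≡ 55/4. 4⁻¹ ≡ 18 (mod 71), so λ ≡ 55·18 ≡ 67.
  x = λ² - 52 - 52 = 4489 - 104 ≡ 54; y = λ·(52 - 54) - 2 ≡ 6. → (54, 6)

(54, 6)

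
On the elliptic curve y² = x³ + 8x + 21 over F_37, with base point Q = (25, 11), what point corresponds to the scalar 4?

(36, 30)

Repeated addition: build up to 4Q.
2Q: tangent at (25, 11): λ = (3·25² + 8)/(2·11) ≡ 33/22. 22⁻¹ ≡ 32 (mod 37), so λ ≡ 33·32 ≡ 20.
  x = λ² - 25 - 25 = 400 - 50 ≡ 17; y = λ·(25 - 17) - 11 ≡ 1. → (17, 1)
3Q: (17, 1) + (25, 11). λ = (11 - 1)/(25 - 17) ≡ 10/8 mod 37. 8⁻¹ ≡ 14 (mod 37), so λ ≡ 29.
  x = λ² - 17 - 25 = 841 - 42 ≡ 22; y = λ·(17 - 22) - 1 ≡ 2. → (22, 2)
4Q: (22, 2) + (25, 11). λ = (11 - 2)/(25 - 22) ≡ 9/3 mod 37. 3⁻¹ ≡ 25 (mod 37), so λ ≡ 3.
  x = λ² - 22 - 25 = 9 - 47 ≡ 36; y = λ·(22 - 36) - 2 ≡ 30. → (36, 30)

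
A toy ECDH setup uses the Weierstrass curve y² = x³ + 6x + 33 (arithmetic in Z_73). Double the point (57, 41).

tangent at (57, 41): λ = (3·57² + 6)/(2·41) ≡ 44/9. 9⁻¹ ≡ 65 (mod 73), so λ ≡ 44·65 ≡ 13.
  x = λ² - 57 - 57 = 169 - 114 ≡ 55; y = λ·(57 - 55) - 41 ≡ 58. → (55, 58)

(55, 58)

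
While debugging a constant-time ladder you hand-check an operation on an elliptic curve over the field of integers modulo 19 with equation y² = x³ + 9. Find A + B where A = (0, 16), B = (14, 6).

(9, 4)

(0, 16) + (14, 6). λ = (6 - 16)/(14 - 0) ≡ 9/14 mod 19. 14⁻¹ ≡ 15 (mod 19) since 14·15 = 210 ≡ 1, so λ ≡ 2.
  x = λ² - 0 - 14 = 4 - 14 ≡ 9; y = λ·(0 - 9) - 16 ≡ 4. → (9, 4)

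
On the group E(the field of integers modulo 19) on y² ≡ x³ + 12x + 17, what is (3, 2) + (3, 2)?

(0, 13)

tangent at (3, 2): λ = (3·3² + 12)/(2·2) ≡ 1/4. 4⁻¹ ≡ 5 (mod 19), so λ ≡ 1·5 ≡ 5.
  x = λ² - 3 - 3 = 25 - 6 ≡ 0; y = λ·(3 - 0) - 2 ≡ 13. → (0, 13)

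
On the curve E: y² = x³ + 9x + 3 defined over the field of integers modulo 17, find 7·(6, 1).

Write G = (6, 1).
Repeated addition: build up to 7G.
2G: tangent at (6, 1): λ = (3·6² + 9)/(2·1) ≡ 15/2. 2⁻¹ ≡ 9 (mod 17), so λ ≡ 15·9 ≡ 16.
  x = λ² - 6 - 6 = 256 - 12 ≡ 6; y = λ·(6 - 6) - 1 ≡ 16. → (6, 16)
3G: (6, 16) + (6, 1): same x and y₁ ≡ -y₂, so the sum is O.
4G: O + (6, 1) = (6, 1) (identity).
5G: tangent at (6, 1): λ = (3·6² + 9)/(2·1) ≡ 15/2. 2⁻¹ ≡ 9 (mod 17), so λ ≡ 15·9 ≡ 16.
  x = λ² - 6 - 6 = 256 - 12 ≡ 6; y = λ·(6 - 6) - 1 ≡ 16. → (6, 16)
6G: (6, 16) + (6, 1): same x and y₁ ≡ -y₂, so the sum is O.
7G: O + (6, 1) = (6, 1) (identity).

(6, 1)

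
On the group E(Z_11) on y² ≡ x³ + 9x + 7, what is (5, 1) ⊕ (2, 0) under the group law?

(5, 1) + (2, 0). λ = (0 - 1)/(2 - 5) ≡ 10/8 mod 11. 8⁻¹ ≡ 7 (mod 11) since 8·7 = 56 ≡ 1, so λ ≡ 4.
  x = λ² - 5 - 2 = 16 - 7 ≡ 9; y = λ·(5 - 9) - 1 ≡ 5. → (9, 5)

(9, 5)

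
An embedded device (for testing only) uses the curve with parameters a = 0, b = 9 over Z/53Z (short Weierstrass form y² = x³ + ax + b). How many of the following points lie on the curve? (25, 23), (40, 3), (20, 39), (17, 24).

(25, 23): 23² ≡ 52, rhs ≡ 52 → on.
(40, 3): 3² ≡ 9, rhs ≡ 38 → off.
(20, 39): 39² ≡ 37, rhs ≡ 6 → off.
(17, 24): 24² ≡ 46, rhs ≡ 46 → on.

2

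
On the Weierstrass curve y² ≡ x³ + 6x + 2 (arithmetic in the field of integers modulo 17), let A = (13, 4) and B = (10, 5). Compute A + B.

(13, 13)

(13, 4) + (10, 5). λ = (5 - 4)/(10 - 13) ≡ 1/14 mod 17. 14⁻¹ ≡ 11 (mod 17), so λ ≡ 11.
  x = λ² - 13 - 10 = 121 - 23 ≡ 13; y = λ·(13 - 13) - 4 ≡ 13. → (13, 13)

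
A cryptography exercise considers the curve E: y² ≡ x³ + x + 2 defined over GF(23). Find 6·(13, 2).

O

Write P = (13, 2).
Repeated addition: build up to 6P.
2P: tangent at (13, 2): λ = (3·13² + 1)/(2·2) ≡ 2/4. 4⁻¹ ≡ 6 (mod 23) since 4·6 = 24 ≡ 1, so λ ≡ 2·6 ≡ 12.
  x = λ² - 13 - 13 = 144 - 26 ≡ 3; y = λ·(13 - 3) - 2 ≡ 3. → (3, 3)
3P: (3, 3) + (13, 2). λ = (2 - 3)/(13 - 3) ≡ 22/10 mod 23. 10⁻¹ ≡ 7 (mod 23), so λ ≡ 16.
  x = λ² - 3 - 13 = 256 - 16 ≡ 10; y = λ·(3 - 10) - 3 ≡ 0. → (10, 0)
4P: (10, 0) + (13, 2). λ = (2 - 0)/(13 - 10) ≡ 2/3 mod 23. 3⁻¹ ≡ 8 (mod 23), so λ ≡ 16.
  x = λ² - 10 - 13 = 256 - 23 ≡ 3; y = λ·(10 - 3) - 0 ≡ 20. → (3, 20)
5P: (3, 20) + (13, 2). λ = (2 - 20)/(13 - 3) ≡ 5/10 mod 23. 10⁻¹ ≡ 7 (mod 23), so λ ≡ 12.
  x = λ² - 3 - 13 = 144 - 16 ≡ 13; y = λ·(3 - 13) - 20 ≡ 21. → (13, 21)
6P: (13, 21) + (13, 2): same x and y₁ ≡ -y₂, so the sum is O.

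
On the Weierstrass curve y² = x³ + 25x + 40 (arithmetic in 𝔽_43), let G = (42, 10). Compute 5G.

Repeated addition: build up to 5G.
2G: tangent at (42, 10): λ = (3·42² + 25)/(2·10) ≡ 28/20. 20⁻¹ ≡ 28 (mod 43), so λ ≡ 28·28 ≡ 10.
  x = λ² - 42 - 42 = 100 - 84 ≡ 16; y = λ·(42 - 16) - 10 ≡ 35. → (16, 35)
3G: (16, 35) + (42, 10). λ = (10 - 35)/(42 - 16) ≡ 18/26 mod 43. 26⁻¹ ≡ 5 (mod 43), so λ ≡ 4.
  x = λ² - 16 - 42 = 16 - 58 ≡ 1; y = λ·(16 - 1) - 35 ≡ 25. → (1, 25)
4G: (1, 25) + (42, 10). λ = (10 - 25)/(42 - 1) ≡ 28/41 mod 43. 41⁻¹ ≡ 21 (mod 43), so λ ≡ 29.
  x = λ² - 1 - 42 = 841 - 43 ≡ 24; y = λ·(1 - 24) - 25 ≡ 39. → (24, 39)
5G: (24, 39) + (42, 10). λ = (10 - 39)/(42 - 24) ≡ 14/18 mod 43. 18⁻¹ ≡ 12 (mod 43), so λ ≡ 39.
  x = λ² - 24 - 42 = 1521 - 66 ≡ 36; y = λ·(24 - 36) - 39 ≡ 9. → (36, 9)

(36, 9)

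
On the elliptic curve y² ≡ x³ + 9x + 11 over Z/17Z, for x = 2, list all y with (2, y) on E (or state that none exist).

none

x³ + 9x + 11 = 37 ≡ 3 (mod 17).
3 is a non-residue mod 17; no y exists.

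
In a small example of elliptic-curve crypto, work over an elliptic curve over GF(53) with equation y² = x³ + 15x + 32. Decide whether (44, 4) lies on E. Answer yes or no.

yes

y² = 4² ≡ 16; x³ + 15x + 32 = 85876 ≡ 16 (mod 53). 16 = 16.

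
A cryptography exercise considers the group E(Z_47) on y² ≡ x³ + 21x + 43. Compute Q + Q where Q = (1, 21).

(6, 3)

tangent at (1, 21): λ = (3·1² + 21)/(2·21) ≡ 24/42. 42⁻¹ ≡ 28 (mod 47), so λ ≡ 24·28 ≡ 14.
  x = λ² - 1 - 1 = 196 - 2 ≡ 6; y = λ·(1 - 6) - 21 ≡ 3. → (6, 3)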